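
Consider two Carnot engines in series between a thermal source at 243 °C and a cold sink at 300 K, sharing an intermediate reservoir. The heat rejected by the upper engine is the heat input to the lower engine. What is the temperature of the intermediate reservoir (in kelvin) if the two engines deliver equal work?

T_m ≈ 408 K

T_H = 243 °C → 243 + 273.15 = 516.15 K.
For reversible stages Q_m = Q_H·(T_m/T_H). Setting W₁ = Q_H(1 − T_m/T_H) equal to W₂ = Q_m(1 − T_C/T_m) = Q_H·(T_m − T_C)/T_H gives T_H − T_m = T_m − T_C, so T_m = (T_H + T_C)/2 = (516.15 + 300.00)/2 = 408 K.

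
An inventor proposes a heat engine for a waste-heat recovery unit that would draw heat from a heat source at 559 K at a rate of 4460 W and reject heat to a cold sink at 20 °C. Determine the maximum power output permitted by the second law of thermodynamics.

Ẇ_max ≈ 2120 W

T_C = 20 °C → 20 + 273.15 = 293.15 K.
The upper bound on efficiency is η_max = 1 − T_C/T_H = 1 − 293.15/559.00 = 0.4756.
W_max = η_max · Q_H = 0.4756 × 4460 = 2120 W.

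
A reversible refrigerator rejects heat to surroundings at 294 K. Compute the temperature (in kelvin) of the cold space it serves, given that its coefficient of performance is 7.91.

T_C ≈ 261 K

COP_R = T_C/(T_H − T_C) ⇒ T_C = T_H·COP_R/(1 + COP_R) = 294.00 × 7.91/(1 + 7.91) = 261 K.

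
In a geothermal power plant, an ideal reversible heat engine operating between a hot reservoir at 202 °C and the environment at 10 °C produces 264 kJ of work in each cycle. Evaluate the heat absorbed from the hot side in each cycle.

T_H = 202 °C → 202 + 273.15 = 475.15 K.
T_C = 10 °C → 10 + 273.15 = 283.15 K.
Since the cycle is reversible, η = 1 − T_C/T_H = 1 − 283.15/475.15 = 0.4041.
Q_H = W/η = 264/0.4041 = 653 kJ.

Q_H ≈ 653 kJ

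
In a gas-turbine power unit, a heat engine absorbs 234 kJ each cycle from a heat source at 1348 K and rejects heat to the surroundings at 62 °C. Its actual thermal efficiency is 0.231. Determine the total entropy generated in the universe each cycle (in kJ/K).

T_C = 62 °C → 62 + 273.15 = 335.15 K.
W = η·Q_H = 0.231 × 234 = 54.05 kJ, so Q_C = Q_H − W = 179.9 kJ.
Reservoir entropy changes: ΔS_H = −Q_H/T_H = −234/1348.00 = -0.1736 kJ/K and ΔS_C = +Q_C/T_C = 179.9/335.15 = 0.5369 kJ/K.
ΔS_univ = −Q_H/T_H + Q_C/T_C = 0.363 kJ/K (> 0, since η = 0.231 < η_Carnot = 0.751).

ΔS_univ ≈ 0.363 kJ/K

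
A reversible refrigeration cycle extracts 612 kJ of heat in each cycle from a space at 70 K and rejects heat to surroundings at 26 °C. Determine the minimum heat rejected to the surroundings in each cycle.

T_H = 26 °C → 26 + 273.15 = 299.15 K.
For a reversible cycle Q_H/Q_C = T_H/T_C, so Q_H = Q_C·T_H/T_C = 612 × 299.15/70.00 = 2620 kJ.

Q_H ≈ 2620 kJ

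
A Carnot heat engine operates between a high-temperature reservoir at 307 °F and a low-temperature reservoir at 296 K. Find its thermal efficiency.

η ≈ 0.305

T_H = 307 °F → (307 − 32) × 5/9 = 152.78 °C = 425.93 K.
η_rev = 1 − T_C/T_H = 1 − 296.00/425.93 = 0.305.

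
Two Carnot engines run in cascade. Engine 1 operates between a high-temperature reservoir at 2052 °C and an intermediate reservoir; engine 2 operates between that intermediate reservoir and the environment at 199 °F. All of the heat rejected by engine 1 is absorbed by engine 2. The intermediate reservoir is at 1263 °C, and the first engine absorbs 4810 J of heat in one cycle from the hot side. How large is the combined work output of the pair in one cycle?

W_total ≈ 4050 J

T_H = 2052 °C → 2052 + 273.15 = 2325.15 K.
T_C = 199 °F → (199 − 32) × 5/9 = 92.78 °C = 365.93 K.
Two reversible stages in series are equivalent to a single Carnot engine between T_H and T_C, so η_total = 1 − T_C/T_H = 1 − 365.93/2325.15 = 0.8426.
W_total = η_total · Q_H = 0.8426 × 4810 = 4050 J.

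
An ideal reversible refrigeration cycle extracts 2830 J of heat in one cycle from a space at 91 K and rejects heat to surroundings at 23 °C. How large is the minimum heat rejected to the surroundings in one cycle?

T_H = 23 °C → 23 + 273.15 = 296.15 K.
For a reversible cycle Q_H/Q_C = T_H/T_C, so Q_H = Q_C·T_H/T_C = 2830 × 296.15/91.00 = 9210 J.

Q_H ≈ 9210 J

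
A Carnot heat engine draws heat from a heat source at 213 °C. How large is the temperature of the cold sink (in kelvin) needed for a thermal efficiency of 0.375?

T_H = 213 °C → 213 + 273.15 = 486.15 K.
From η = 1 − T_C/T_H, T_C = T_H·(1 − η) = 486.15 × (1 − 0.375) = 304 K.

T_C ≈ 304 K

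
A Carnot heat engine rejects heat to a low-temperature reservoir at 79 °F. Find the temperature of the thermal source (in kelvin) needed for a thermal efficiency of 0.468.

T_C = 79 °F → (79 − 32) × 5/9 = 26.11 °C = 299.26 K.
From η = 1 − T_C/T_H, solving for T_H gives T_H = T_C/(1 − η) = 299.26/(1 − 0.468) = 562.5 K.

T_H ≈ 562.5 K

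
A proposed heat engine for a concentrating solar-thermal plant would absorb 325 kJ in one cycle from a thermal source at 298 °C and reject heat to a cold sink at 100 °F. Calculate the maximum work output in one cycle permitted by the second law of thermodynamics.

T_H = 298 °C → 298 + 273.15 = 571.15 K.
T_C = 100 °F → (100 − 32) × 5/9 = 37.78 °C = 310.93 K.
The second-law ceiling is the Carnot efficiency, η_max = 1 − T_C/T_H = 1 − 310.93/571.15 = 0.4556.
W_max = η_max · Q_H = 0.4556 × 325 = 148 kJ.

W_max ≈ 148 kJ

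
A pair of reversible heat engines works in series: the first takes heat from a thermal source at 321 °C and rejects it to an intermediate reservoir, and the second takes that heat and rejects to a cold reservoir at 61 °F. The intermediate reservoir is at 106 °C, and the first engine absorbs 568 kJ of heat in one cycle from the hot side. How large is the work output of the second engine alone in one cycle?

T_H = 321 °C → 321 + 273.15 = 594.15 K.
T_C = 61 °F → (61 − 32) × 5/9 = 16.11 °C = 289.26 K.
T_m = 106 °C → 106 + 273.15 = 379.15 K.
Heat entering the second stage: Q_m = Q_H·(T_m/T_H) = 568 × 379.15/594.15 = 362.5 kJ.
Second-stage efficiency η₂ = 1 − T_C/T_m = 1 − 289.26/379.15 = 0.2371, so W₂ = η₂·Q_m = 85.93 kJ.

W₂ ≈ 85.93 kJ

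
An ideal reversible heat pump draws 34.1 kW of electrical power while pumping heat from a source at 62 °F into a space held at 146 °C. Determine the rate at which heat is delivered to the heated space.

Q̇_H ≈ 111 kW

T_H = 146 °C → 146 + 273.15 = 419.15 K.
T_C = 62 °F → (62 − 32) × 5/9 = 16.67 °C = 289.82 K.
The Carnot heat-pump COP is COP_HP = T_H/(T_H − T_C) = 419.15/129.33 = 3.2409.
Q_H = COP_HP · W = 3.2409 × 34.1 = 111 kW.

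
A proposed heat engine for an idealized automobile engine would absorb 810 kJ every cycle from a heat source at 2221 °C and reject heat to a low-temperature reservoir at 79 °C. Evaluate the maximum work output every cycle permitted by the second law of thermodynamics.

T_H = 2221 °C → 2221 + 273.15 = 2494.15 K.
T_C = 79 °C → 79 + 273.15 = 352.15 K.
The second-law ceiling is the Carnot efficiency, η_max = 1 − T_C/T_H = 1 − 352.15/2494.15 = 0.8588.
W_max = η_max · Q_H = 0.8588 × 810 = 695.6 kJ.

W_max ≈ 695.6 kJ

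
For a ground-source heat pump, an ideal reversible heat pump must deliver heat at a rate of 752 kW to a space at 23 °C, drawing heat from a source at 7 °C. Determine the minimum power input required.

T_H = 23 °C → 23 + 273.15 = 296.15 K.
T_C = 7 °C → 7 + 273.15 = 280.15 K.
COP_HP = T_H/(T_H − T_C) = 296.15/16.00 = 18.5094.
W = Q_H/COP_HP = 752/18.5094 = 40.6 kW.

Ẇ_in ≈ 40.6 kW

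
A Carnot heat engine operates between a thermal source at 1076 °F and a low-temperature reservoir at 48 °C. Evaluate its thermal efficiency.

η ≈ 0.624

T_H = 1076 °F → (1076 − 32) × 5/9 = 580.00 °C = 853.15 K.
T_C = 48 °C → 48 + 273.15 = 321.15 K.
For a reversible engine, η = 1 − T_C/T_H = 1 − 321.15/853.15 = 0.624.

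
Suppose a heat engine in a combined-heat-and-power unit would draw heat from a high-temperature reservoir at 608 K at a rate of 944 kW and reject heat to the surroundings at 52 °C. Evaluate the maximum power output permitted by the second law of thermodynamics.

T_C = 52 °C → 52 + 273.15 = 325.15 K.
The second-law ceiling is the Carnot efficiency, η_max = 1 − T_C/T_H = 1 − 325.15/608.00 = 0.4652.
W_max = η_max · Q_H = 0.4652 × 944 = 439 kW.

Ẇ_max ≈ 439 kW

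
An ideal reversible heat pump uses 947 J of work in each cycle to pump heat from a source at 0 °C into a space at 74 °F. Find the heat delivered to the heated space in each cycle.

Q_H ≈ 12000 J

T_H = 74 °F → (74 − 32) × 5/9 = 23.33 °C = 296.48 K.
T_C = 0 °C → 0 + 273.15 = 273.15 K.
COP_HP = T_H/(T_H − T_C) = 296.48/23.33 = 12.7064.
Q_H = COP_HP · W = 12.7064 × 947 = 12000 J.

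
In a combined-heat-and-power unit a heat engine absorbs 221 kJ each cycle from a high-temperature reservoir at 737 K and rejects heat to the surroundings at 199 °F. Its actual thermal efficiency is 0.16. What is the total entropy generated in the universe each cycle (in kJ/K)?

ΔS_univ ≈ 0.207 kJ/K

T_C = 199 °F → (199 − 32) × 5/9 = 92.78 °C = 365.93 K.
W = η·Q_H = 0.16 × 221 = 35.36 kJ, so Q_C = Q_H − W = 185.6 kJ.
Reservoir entropy changes: ΔS_H = −Q_H/T_H = −221/737.00 = -0.2999 kJ/K and ΔS_C = +Q_C/T_C = 185.6/365.93 = 0.5073 kJ/K.
ΔS_univ = −Q_H/T_H + Q_C/T_C = 0.207 kJ/K (> 0, since η = 0.16 < η_Carnot = 0.503).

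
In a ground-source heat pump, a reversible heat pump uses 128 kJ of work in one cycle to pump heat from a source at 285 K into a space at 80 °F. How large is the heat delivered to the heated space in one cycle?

Q_H ≈ 2590 kJ

T_H = 80 °F → (80 − 32) × 5/9 = 26.67 °C = 299.82 K.
For a reversible heat pump, COP_HP = T_H/(T_H − T_C) = 299.82/14.82 = 20.2351.
Q_H = COP_HP · W = 20.2351 × 128 = 2590 kJ.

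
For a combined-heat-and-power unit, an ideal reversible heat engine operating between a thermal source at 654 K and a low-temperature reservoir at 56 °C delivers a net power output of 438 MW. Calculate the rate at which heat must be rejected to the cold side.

Q̇_C ≈ 443.8 MW

T_C = 56 °C → 56 + 273.15 = 329.15 K.
η_rev = 1 − T_C/T_H = 1 − 329.15/654.00 = 0.4967.
Since Q_C/Q_H = T_C/T_H and Q_H = W/η, Q_C = W·T_C/(T_H − T_C) = 438 × 329.15/324.85 = 443.8 MW.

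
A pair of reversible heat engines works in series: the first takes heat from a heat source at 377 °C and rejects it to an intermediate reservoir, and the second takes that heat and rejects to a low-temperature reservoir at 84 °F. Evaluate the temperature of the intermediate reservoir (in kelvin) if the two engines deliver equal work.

T_H = 377 °C → 377 + 273.15 = 650.15 K.
T_C = 84 °F → (84 − 32) × 5/9 = 28.89 °C = 302.04 K.
For reversible stages Q_m = Q_H·(T_m/T_H). Setting W₁ = Q_H(1 − T_m/T_H) equal to W₂ = Q_m(1 − T_C/T_m) = Q_H·(T_m − T_C)/T_H gives T_H − T_m = T_m − T_C, so T_m = (T_H + T_C)/2 = (650.15 + 302.04)/2 = 476.1 K.

T_m ≈ 476.1 K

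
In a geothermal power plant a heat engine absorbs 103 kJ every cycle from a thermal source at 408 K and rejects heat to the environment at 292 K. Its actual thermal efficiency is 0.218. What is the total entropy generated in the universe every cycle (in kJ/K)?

W = η·Q_H = 0.218 × 103 = 22.45 kJ, so Q_C = Q_H − W = 80.55 kJ.
The hot reservoir loses entropy Q_H/T_H = 103/408.00 = 0.2525 kJ/K; the cold reservoir gains Q_C/T_C = 80.55/292.00 = 0.2758 kJ/K.
ΔS_univ = −Q_H/T_H + Q_C/T_C = 0.0234 kJ/K (> 0, since η = 0.218 < η_Carnot = 0.284).

ΔS_univ ≈ 0.0234 kJ/K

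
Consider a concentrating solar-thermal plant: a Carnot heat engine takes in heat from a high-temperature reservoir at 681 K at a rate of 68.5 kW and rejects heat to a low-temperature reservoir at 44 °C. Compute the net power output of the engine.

T_C = 44 °C → 44 + 273.15 = 317.15 K.
Carnot efficiency: η = 1 − T_C/T_H = 1 − 317.15/681.00 = 0.5343.
W = η·Q_H = 0.5343 × 68.5 = 36.6 kW.

Ẇ ≈ 36.6 kW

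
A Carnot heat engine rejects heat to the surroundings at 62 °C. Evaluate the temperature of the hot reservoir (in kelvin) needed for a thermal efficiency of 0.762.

T_C = 62 °C → 62 + 273.15 = 335.15 K.
From η = 1 − T_C/T_H, solving for T_H gives T_H = T_C/(1 − η) = 335.15/(1 − 0.762) = 1408 K.

T_H ≈ 1408 K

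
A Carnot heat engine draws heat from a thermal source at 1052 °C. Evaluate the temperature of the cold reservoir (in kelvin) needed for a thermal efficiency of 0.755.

T_C ≈ 324.7 K

T_H = 1052 °C → 1052 + 273.15 = 1325.15 K.
From η = 1 − T_C/T_H, T_C = T_H·(1 − η) = 1325.15 × (1 − 0.755) = 324.7 K.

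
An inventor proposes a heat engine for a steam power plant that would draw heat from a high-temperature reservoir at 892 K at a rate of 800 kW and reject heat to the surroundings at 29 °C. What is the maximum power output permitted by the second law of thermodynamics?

T_C = 29 °C → 29 + 273.15 = 302.15 K.
The second-law ceiling is the Carnot efficiency, η_max = 1 − T_C/T_H = 1 − 302.15/892.00 = 0.6613.
W_max = η_max · Q_H = 0.6613 × 800 = 529.0 kW.

Ẇ_max ≈ 529.0 kW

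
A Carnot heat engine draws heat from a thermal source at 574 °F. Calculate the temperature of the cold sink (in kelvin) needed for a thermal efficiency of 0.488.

T_H = 574 °F → (574 − 32) × 5/9 = 301.11 °C = 574.26 K.
From η = 1 − T_C/T_H, T_C = T_H·(1 − η) = 574.26 × (1 − 0.488) = 294 K.

T_C ≈ 294 K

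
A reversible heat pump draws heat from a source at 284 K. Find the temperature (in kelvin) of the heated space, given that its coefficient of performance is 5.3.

COP_HP = T_H/(T_H − T_C) ⇒ T_H = T_C·COP_HP/(COP_HP − 1) = 284.00 × 5.3/(5.3 − 1) = 350.0 K.

T_H ≈ 350.0 K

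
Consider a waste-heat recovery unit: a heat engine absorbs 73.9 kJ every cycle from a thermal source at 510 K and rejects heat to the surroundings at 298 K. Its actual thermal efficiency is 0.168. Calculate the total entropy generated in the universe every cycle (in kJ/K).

W = η·Q_H = 0.168 × 73.9 = 12.42 kJ, so Q_C = Q_H − W = 61.48 kJ.
The hot reservoir loses entropy Q_H/T_H = 73.9/510.00 = 0.1449 kJ/K; the cold reservoir gains Q_C/T_C = 61.48/298.00 = 0.2063 kJ/K.
ΔS_univ = −Q_H/T_H + Q_C/T_C = 0.0614 kJ/K (> 0, since η = 0.168 < η_Carnot = 0.416).

ΔS_univ ≈ 0.0614 kJ/K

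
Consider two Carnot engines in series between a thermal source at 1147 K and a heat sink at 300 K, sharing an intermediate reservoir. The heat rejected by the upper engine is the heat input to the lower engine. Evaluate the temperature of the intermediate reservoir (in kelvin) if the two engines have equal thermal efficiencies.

Equal efficiencies require 1 − T_m/T_H = 1 − T_C/T_m, i.e. T_m/T_H = T_C/T_m, so T_m = √(T_H·T_C) = √(1147.00 × 300.00) = 586.6 K.

T_m ≈ 586.6 K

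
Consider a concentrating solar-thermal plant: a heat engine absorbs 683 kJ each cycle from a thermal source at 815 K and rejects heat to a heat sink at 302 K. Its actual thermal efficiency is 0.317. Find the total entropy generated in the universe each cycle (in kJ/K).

ΔS_univ ≈ 0.707 kJ/K

W = η·Q_H = 0.317 × 683 = 216.5 kJ, so Q_C = Q_H − W = 466.5 kJ.
Reservoir entropy changes: ΔS_H = −Q_H/T_H = −683/815.00 = -0.8380 kJ/K and ΔS_C = +Q_C/T_C = 466.5/302.00 = 1.545 kJ/K.
ΔS_univ = −Q_H/T_H + Q_C/T_C = 0.707 kJ/K (> 0, since η = 0.317 < η_Carnot = 0.629).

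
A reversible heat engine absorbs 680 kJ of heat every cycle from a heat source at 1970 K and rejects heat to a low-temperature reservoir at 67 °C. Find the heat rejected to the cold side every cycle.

T_C = 67 °C → 67 + 273.15 = 340.15 K.
The Carnot efficiency is η = 1 − T_C/T_H = 1 − 340.15/1970.00 = 0.8273.
For a reversible cycle Q_C/Q_H = T_C/T_H, so Q_C = 680 × 340.15/1970.00 = 117 kJ.

Q_C ≈ 117 kJ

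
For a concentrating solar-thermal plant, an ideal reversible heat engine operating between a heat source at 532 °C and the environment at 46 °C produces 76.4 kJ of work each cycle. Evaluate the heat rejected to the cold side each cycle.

Q_C ≈ 50.17 kJ

T_H = 532 °C → 532 + 273.15 = 805.15 K.
T_C = 46 °C → 46 + 273.15 = 319.15 K.
The Carnot efficiency is η = 1 − T_C/T_H = 1 − 319.15/805.15 = 0.6036.
Since Q_C/Q_H = T_C/T_H and Q_H = W/η, Q_C = W·T_C/(T_H − T_C) = 76.4 × 319.15/486.00 = 50.17 kJ.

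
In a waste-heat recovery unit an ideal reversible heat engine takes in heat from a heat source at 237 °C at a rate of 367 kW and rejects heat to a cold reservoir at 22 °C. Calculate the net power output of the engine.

T_H = 237 °C → 237 + 273.15 = 510.15 K.
T_C = 22 °C → 22 + 273.15 = 295.15 K.
Carnot efficiency: η = 1 − T_C/T_H = 1 − 295.15/510.15 = 0.4214.
W = η·Q_H = 0.4214 × 367 = 155 kW.

Ẇ ≈ 155 kW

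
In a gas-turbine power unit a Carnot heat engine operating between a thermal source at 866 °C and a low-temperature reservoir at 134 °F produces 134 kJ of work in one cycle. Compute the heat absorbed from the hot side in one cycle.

Q_H ≈ 189 kJ

T_H = 866 °C → 866 + 273.15 = 1139.15 K.
T_C = 134 °F → (134 − 32) × 5/9 = 56.67 °C = 329.82 K.
Since the cycle is reversible, η = 1 − T_C/T_H = 1 − 329.82/1139.15 = 0.7105.
Q_H = W/η = 134/0.7105 = 189 kJ.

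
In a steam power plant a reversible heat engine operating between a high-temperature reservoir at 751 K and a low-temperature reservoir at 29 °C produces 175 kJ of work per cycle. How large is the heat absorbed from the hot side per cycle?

Q_H ≈ 293 kJ

T_C = 29 °C → 29 + 273.15 = 302.15 K.
The Carnot efficiency is η = 1 − T_C/T_H = 1 − 302.15/751.00 = 0.5977.
Q_H = W/η = 175/0.5977 = 293 kJ.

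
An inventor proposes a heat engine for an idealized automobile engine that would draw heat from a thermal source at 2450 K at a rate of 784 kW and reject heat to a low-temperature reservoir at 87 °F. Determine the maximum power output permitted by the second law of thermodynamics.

T_C = 87 °F → (87 − 32) × 5/9 = 30.56 °C = 303.71 K.
The second-law ceiling is the Carnot efficiency, η_max = 1 − T_C/T_H = 1 − 303.71/2450.00 = 0.8760.
W_max = η_max · Q_H = 0.8760 × 784 = 686.8 kW.

Ẇ_max ≈ 686.8 kW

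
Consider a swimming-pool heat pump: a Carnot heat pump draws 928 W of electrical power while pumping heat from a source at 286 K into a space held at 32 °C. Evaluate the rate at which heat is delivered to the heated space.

T_H = 32 °C → 32 + 273.15 = 305.15 K.
The Carnot heat-pump COP is COP_HP = T_H/(T_H − T_C) = 305.15/19.15 = 15.9347.
Q_H = COP_HP · W = 15.9347 × 928 = 14790 W.

Q̇_H ≈ 14790 W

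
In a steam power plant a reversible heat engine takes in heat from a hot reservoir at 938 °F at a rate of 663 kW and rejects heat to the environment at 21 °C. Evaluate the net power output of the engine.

Ẇ ≈ 411.8 kW

T_H = 938 °F → (938 − 32) × 5/9 = 503.33 °C = 776.48 K.
T_C = 21 °C → 21 + 273.15 = 294.15 K.
For a reversible engine, η = 1 − T_C/T_H = 1 − 294.15/776.48 = 0.6212.
W = η·Q_H = 0.6212 × 663 = 411.8 kW.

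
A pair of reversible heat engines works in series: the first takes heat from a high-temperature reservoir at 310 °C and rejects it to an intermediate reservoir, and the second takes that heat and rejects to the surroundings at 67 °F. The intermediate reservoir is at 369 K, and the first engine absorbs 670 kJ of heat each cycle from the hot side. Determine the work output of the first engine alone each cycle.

W₁ ≈ 246.0 kJ

T_H = 310 °C → 310 + 273.15 = 583.15 K.
T_C = 67 °F → (67 − 32) × 5/9 = 19.44 °C = 292.59 K.
First-stage efficiency η₁ = 1 − T_m/T_H = 1 − 369.00/583.15 = 0.3672.
W₁ = η₁·Q_H = 0.3672 × 670 = 246.0 kJ.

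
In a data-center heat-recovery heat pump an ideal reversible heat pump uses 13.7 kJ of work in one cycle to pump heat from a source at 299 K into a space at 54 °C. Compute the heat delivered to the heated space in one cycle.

T_H = 54 °C → 54 + 273.15 = 327.15 K.
The Carnot heat-pump COP is COP_HP = T_H/(T_H − T_C) = 327.15/28.15 = 11.6217.
Q_H = COP_HP · W = 11.6217 × 13.7 = 159.2 kJ.

Q_H ≈ 159.2 kJ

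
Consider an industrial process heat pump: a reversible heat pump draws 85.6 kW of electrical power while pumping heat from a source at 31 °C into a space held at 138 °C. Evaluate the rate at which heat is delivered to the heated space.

Q̇_H ≈ 329 kW

T_H = 138 °C → 138 + 273.15 = 411.15 K.
T_C = 31 °C → 31 + 273.15 = 304.15 K.
The Carnot heat-pump COP is COP_HP = T_H/(T_H − T_C) = 411.15/107.00 = 3.8425.
Q_H = COP_HP · W = 3.8425 × 85.6 = 329 kW.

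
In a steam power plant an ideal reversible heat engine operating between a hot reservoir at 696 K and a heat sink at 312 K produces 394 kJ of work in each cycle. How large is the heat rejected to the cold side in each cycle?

Q_C ≈ 320.1 kJ

For a reversible engine, η = 1 − T_C/T_H = 1 − 312.00/696.00 = 0.5517.
Since Q_C/Q_H = T_C/T_H and Q_H = W/η, Q_C = W·T_C/(T_H − T_C) = 394 × 312.00/384.00 = 320.1 kJ.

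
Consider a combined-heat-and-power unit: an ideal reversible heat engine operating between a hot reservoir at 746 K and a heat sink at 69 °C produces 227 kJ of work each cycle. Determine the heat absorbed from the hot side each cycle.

T_C = 69 °C → 69 + 273.15 = 342.15 K.
For a reversible engine, η = 1 − T_C/T_H = 1 − 342.15/746.00 = 0.5414.
Q_H = W/η = 227/0.5414 = 419 kJ.

Q_H ≈ 419 kJ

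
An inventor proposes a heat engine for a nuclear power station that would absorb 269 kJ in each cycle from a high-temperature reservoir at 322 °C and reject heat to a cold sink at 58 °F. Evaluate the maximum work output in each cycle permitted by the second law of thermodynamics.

T_H = 322 °C → 322 + 273.15 = 595.15 K.
T_C = 58 °F → (58 − 32) × 5/9 = 14.44 °C = 287.59 K.
By the Carnot theorem, η_max = 1 − T_C/T_H = 1 − 287.59/595.15 = 0.5168.
W_max = η_max · Q_H = 0.5168 × 269 = 139.0 kJ.

W_max ≈ 139.0 kJ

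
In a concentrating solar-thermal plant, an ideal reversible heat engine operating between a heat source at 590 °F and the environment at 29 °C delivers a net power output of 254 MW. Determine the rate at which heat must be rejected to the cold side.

T_H = 590 °F → (590 − 32) × 5/9 = 310.00 °C = 583.15 K.
T_C = 29 °C → 29 + 273.15 = 302.15 K.
Carnot efficiency: η = 1 − T_C/T_H = 1 − 302.15/583.15 = 0.4819.
Since Q_C/Q_H = T_C/T_H and Q_H = W/η, Q_C = W·T_C/(T_H − T_C) = 254 × 302.15/281.00 = 273.1 MW.

Q̇_C ≈ 273.1 MW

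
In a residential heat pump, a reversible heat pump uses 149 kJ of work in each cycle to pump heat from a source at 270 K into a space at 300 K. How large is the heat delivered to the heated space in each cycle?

Q_H ≈ 1490 kJ

COP_HP = T_H/(T_H − T_C) = 300.00/30.00 = 10.0000.
Q_H = COP_HP · W = 10.0000 × 149 = 1490 kJ.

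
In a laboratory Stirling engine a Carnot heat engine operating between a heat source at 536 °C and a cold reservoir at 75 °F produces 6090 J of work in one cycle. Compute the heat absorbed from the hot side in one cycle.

T_H = 536 °C → 536 + 273.15 = 809.15 K.
T_C = 75 °F → (75 − 32) × 5/9 = 23.89 °C = 297.04 K.
η_rev = 1 − T_C/T_H = 1 − 297.04/809.15 = 0.6329.
Q_H = W/η = 6090/0.6329 = 9620 J.

Q_H ≈ 9620 J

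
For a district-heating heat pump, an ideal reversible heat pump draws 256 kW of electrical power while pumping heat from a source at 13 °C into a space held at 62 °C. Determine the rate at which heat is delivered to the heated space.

Q̇_H ≈ 1751 kW

T_H = 62 °C → 62 + 273.15 = 335.15 K.
T_C = 13 °C → 13 + 273.15 = 286.15 K.
For a reversible heat pump, COP_HP = T_H/(T_H − T_C) = 335.15/49.00 = 6.8398.
Q_H = COP_HP · W = 6.8398 × 256 = 1751 kW.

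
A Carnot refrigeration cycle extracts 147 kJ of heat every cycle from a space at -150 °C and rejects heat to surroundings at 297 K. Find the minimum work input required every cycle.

T_C = -150 °C → -150 + 273.15 = 123.15 K.
The reversible coefficient of performance is COP_R = T_C/(T_H − T_C) = 123.15/173.85 = 0.7084.
W = Q_C/COP_R = 147/0.7084 = 208 kJ.

W_in ≈ 208 kJ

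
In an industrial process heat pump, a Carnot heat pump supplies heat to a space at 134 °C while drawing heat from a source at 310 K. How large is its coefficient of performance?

COP_HP ≈ 4.19

T_H = 134 °C → 134 + 273.15 = 407.15 K.
For a reversible heat pump, COP_HP = T_H/(T_H − T_C) = 407.15/(407.15 − 310.00) = 4.19.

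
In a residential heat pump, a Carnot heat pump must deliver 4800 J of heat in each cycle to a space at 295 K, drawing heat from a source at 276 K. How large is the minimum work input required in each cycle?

W_in ≈ 309 J

The Carnot heat-pump COP is COP_HP = T_H/(T_H − T_C) = 295.00/19.00 = 15.5263.
W = Q_H/COP_HP = 4800/15.5263 = 309 J.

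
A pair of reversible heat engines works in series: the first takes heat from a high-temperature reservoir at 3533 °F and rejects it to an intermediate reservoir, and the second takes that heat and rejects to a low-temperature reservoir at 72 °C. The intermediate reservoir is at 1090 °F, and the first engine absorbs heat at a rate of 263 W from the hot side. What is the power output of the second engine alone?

T_H = 3533 °F → (3533 − 32) × 5/9 = 1945.00 °C = 2218.15 K.
T_C = 72 °C → 72 + 273.15 = 345.15 K.
T_m = 1090 °F → (1090 − 32) × 5/9 = 587.78 °C = 860.93 K.
Heat entering the second stage: Q_m = Q_H·(T_m/T_H) = 263 × 860.93/2218.15 = 102 W.
Second-stage efficiency η₂ = 1 − T_C/T_m = 1 − 345.15/860.93 = 0.5991, so W₂ = η₂·Q_m = 61.2 W.

Ẇ₂ ≈ 61.2 W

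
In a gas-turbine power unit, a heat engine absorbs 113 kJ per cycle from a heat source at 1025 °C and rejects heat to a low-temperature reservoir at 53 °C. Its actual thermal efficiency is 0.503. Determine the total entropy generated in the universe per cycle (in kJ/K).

T_H = 1025 °C → 1025 + 273.15 = 1298.15 K.
T_C = 53 °C → 53 + 273.15 = 326.15 K.
W = η·Q_H = 0.503 × 113 = 56.84 kJ, so Q_C = Q_H − W = 56.16 kJ.
Entropy balance on the reservoirs: −Q_H/T_H = -0.08705 kJ/K, +Q_C/T_C = 0.1722 kJ/K.
ΔS_univ = −Q_H/T_H + Q_C/T_C = 0.0851 kJ/K (> 0, since η = 0.503 < η_Carnot = 0.749).

ΔS_univ ≈ 0.0851 kJ/K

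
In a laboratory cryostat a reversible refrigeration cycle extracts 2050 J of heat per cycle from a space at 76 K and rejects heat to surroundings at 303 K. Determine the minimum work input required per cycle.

For a reversible refrigerator, COP_R = T_C/(T_H − T_C) = 76.00/227.00 = 0.3348.
W = Q_C/COP_R = 2050/0.3348 = 6120 J.

W_in ≈ 6120 J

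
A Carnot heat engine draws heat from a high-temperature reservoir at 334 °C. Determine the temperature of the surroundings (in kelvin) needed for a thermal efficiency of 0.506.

T_C ≈ 300 K

T_H = 334 °C → 334 + 273.15 = 607.15 K.
From η = 1 − T_C/T_H, T_C = T_H·(1 − η) = 607.15 × (1 − 0.506) = 300 K.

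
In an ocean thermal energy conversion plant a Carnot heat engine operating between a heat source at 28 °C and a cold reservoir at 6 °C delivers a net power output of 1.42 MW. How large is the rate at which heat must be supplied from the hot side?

T_H = 28 °C → 28 + 273.15 = 301.15 K.
T_C = 6 °C → 6 + 273.15 = 279.15 K.
Carnot efficiency: η = 1 − T_C/T_H = 1 − 279.15/301.15 = 0.0731.
Q_H = W/η = 1.42/0.0731 = 19.4 MW.

Q̇_H ≈ 19.4 MW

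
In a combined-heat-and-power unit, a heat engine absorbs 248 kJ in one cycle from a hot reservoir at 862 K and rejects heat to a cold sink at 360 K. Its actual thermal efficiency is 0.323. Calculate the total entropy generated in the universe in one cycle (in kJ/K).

ΔS_univ ≈ 0.179 kJ/K

W = η·Q_H = 0.323 × 248 = 80.10 kJ, so Q_C = Q_H − W = 167.9 kJ.
The hot reservoir loses entropy Q_H/T_H = 248/862.00 = 0.2877 kJ/K; the cold reservoir gains Q_C/T_C = 167.9/360.00 = 0.4664 kJ/K.
ΔS_univ = −Q_H/T_H + Q_C/T_C = 0.179 kJ/K (> 0, since η = 0.323 < η_Carnot = 0.582).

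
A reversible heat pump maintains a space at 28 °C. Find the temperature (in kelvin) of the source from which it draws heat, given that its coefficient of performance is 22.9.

T_H = 28 °C → 28 + 273.15 = 301.15 K.
COP_HP = T_H/(T_H − T_C) ⇒ T_C = T_H·(COP_HP − 1)/COP_HP = 301.15 × (22.9 − 1)/22.9 = 288.0 K.

T_C ≈ 288.0 K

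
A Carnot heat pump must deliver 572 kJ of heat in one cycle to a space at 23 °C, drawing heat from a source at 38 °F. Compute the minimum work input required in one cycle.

T_H = 23 °C → 23 + 273.15 = 296.15 K.
T_C = 38 °F → (38 − 32) × 5/9 = 3.33 °C = 276.48 K.
The Carnot heat-pump COP is COP_HP = T_H/(T_H − T_C) = 296.15/19.67 = 15.0585.
W = Q_H/COP_HP = 572/15.0585 = 38.0 kJ.

W_in ≈ 38.0 kJ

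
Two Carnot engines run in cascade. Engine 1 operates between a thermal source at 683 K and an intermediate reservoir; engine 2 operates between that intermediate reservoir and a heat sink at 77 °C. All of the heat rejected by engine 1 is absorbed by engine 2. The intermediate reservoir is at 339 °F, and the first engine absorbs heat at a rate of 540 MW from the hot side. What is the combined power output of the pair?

Ẇ_total ≈ 263 MW

T_C = 77 °C → 77 + 273.15 = 350.15 K.
Two reversible stages in series are equivalent to a single Carnot engine between T_H and T_C, so η_total = 1 − T_C/T_H = 1 − 350.15/683.00 = 0.4873.
W_total = η_total · Q_H = 0.4873 × 540 = 263 MW.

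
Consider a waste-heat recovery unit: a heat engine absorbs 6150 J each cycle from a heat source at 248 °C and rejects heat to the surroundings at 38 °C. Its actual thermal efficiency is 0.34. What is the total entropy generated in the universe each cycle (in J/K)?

ΔS_univ ≈ 1.244 J/K

T_H = 248 °C → 248 + 273.15 = 521.15 K.
T_C = 38 °C → 38 + 273.15 = 311.15 K.
W = η·Q_H = 0.34 × 6150 = 2091 J, so Q_C = Q_H − W = 4059 J.
The hot reservoir loses entropy Q_H/T_H = 6150/521.15 = 11.80 J/K; the cold reservoir gains Q_C/T_C = 4059/311.15 = 13.05 J/K.
ΔS_univ = −Q_H/T_H + Q_C/T_C = 1.244 J/K (> 0, since η = 0.34 < η_Carnot = 0.403).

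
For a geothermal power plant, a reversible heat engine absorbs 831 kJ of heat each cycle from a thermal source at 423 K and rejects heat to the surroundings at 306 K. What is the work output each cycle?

W ≈ 230 kJ

Since the cycle is reversible, η = 1 − T_C/T_H = 1 − 306.00/423.00 = 0.2766.
W = η·Q_H = 0.2766 × 831 = 230 kJ.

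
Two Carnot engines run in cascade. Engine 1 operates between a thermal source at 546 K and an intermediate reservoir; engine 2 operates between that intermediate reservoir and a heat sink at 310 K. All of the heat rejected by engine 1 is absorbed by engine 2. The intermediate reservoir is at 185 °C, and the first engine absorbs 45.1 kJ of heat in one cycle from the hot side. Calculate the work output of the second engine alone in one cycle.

T_m = 185 °C → 185 + 273.15 = 458.15 K.
Heat entering the second stage: Q_m = Q_H·(T_m/T_H) = 45.1 × 458.15/546.00 = 37.8 kJ.
Second-stage efficiency η₂ = 1 − T_C/T_m = 1 − 310.00/458.15 = 0.3234, so W₂ = η₂·Q_m = 12.2 kJ.

W₂ ≈ 12.2 kJ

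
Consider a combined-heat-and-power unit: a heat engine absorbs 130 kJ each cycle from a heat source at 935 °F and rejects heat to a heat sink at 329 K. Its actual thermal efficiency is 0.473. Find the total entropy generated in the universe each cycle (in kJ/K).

T_H = 935 °F → (935 − 32) × 5/9 = 501.67 °C = 774.82 K.
W = η·Q_H = 0.473 × 130 = 61.49 kJ, so Q_C = Q_H − W = 68.51 kJ.
The hot reservoir loses entropy Q_H/T_H = 130/774.82 = 0.1678 kJ/K; the cold reservoir gains Q_C/T_C = 68.51/329.00 = 0.2082 kJ/K.
ΔS_univ = −Q_H/T_H + Q_C/T_C = 0.0405 kJ/K (> 0, since η = 0.473 < η_Carnot = 0.575).

ΔS_univ ≈ 0.0405 kJ/K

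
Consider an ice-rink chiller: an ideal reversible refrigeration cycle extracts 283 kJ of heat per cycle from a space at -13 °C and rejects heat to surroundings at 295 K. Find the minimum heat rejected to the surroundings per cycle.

T_C = -13 °C → -13 + 273.15 = 260.15 K.
For a reversible cycle Q_H/Q_C = T_H/T_C, so Q_H = Q_C·T_H/T_C = 283 × 295.00/260.15 = 320.9 kJ.

Q_H ≈ 320.9 kJ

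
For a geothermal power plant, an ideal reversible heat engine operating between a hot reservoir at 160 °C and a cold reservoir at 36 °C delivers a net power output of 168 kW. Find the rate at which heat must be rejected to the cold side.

T_H = 160 °C → 160 + 273.15 = 433.15 K.
T_C = 36 °C → 36 + 273.15 = 309.15 K.
Carnot efficiency: η = 1 − T_C/T_H = 1 − 309.15/433.15 = 0.2863.
Since Q_C/Q_H = T_C/T_H and Q_H = W/η, Q_C = W·T_C/(T_H − T_C) = 168 × 309.15/124.00 = 419 kW.

Q̇_C ≈ 419 kW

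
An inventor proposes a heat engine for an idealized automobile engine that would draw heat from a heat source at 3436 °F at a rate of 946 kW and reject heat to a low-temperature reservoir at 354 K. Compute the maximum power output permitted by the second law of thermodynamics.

Ẇ_max ≈ 791 kW

T_H = 3436 °F → (3436 − 32) × 5/9 = 1891.11 °C = 2164.26 K.
The second-law ceiling is the Carnot efficiency, η_max = 1 − T_C/T_H = 1 − 354.00/2164.26 = 0.8364.
W_max = η_max · Q_H = 0.8364 × 946 = 791 kW.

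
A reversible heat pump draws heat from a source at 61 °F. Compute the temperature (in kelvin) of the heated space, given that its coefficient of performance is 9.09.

T_H ≈ 325 K

T_C = 61 °F → (61 − 32) × 5/9 = 16.11 °C = 289.26 K.
COP_HP = T_H/(T_H − T_C) ⇒ T_H = T_C·COP_HP/(COP_HP − 1) = 289.26 × 9.09/(9.09 − 1) = 325 K.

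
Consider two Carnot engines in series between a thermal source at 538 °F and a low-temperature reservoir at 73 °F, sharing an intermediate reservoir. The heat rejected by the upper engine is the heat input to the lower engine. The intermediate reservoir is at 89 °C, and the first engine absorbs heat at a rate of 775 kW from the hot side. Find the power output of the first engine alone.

Ẇ₁ ≈ 268.6 kW

T_H = 538 °F → (538 − 32) × 5/9 = 281.11 °C = 554.26 K.
T_C = 73 °F → (73 − 32) × 5/9 = 22.78 °C = 295.93 K.
T_m = 89 °C → 89 + 273.15 = 362.15 K.
First-stage efficiency η₁ = 1 − T_m/T_H = 1 − 362.15/554.26 = 0.3466.
W₁ = η₁·Q_H = 0.3466 × 775 = 268.6 kW.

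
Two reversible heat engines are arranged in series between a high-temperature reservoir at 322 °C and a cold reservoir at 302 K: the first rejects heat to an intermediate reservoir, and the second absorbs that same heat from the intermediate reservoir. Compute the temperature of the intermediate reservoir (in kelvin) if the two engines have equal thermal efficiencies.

T_m ≈ 424 K

T_H = 322 °C → 322 + 273.15 = 595.15 K.
Equal efficiencies require 1 − T_m/T_H = 1 − T_C/T_m, i.e. T_m/T_H = T_C/T_m, so T_m = √(T_H·T_C) = √(595.15 × 302.00) = 424 K.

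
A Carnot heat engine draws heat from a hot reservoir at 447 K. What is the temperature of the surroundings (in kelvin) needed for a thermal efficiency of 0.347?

T_C ≈ 291.9 K

From η = 1 − T_C/T_H, T_C = T_H·(1 − η) = 447.00 × (1 − 0.347) = 291.9 K.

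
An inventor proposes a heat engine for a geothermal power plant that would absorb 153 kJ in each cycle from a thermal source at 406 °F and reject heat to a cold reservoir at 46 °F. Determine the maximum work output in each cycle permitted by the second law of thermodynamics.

T_H = 406 °F → (406 − 32) × 5/9 = 207.78 °C = 480.93 K.
T_C = 46 °F → (46 − 32) × 5/9 = 7.78 °C = 280.93 K.
The second-law ceiling is the Carnot efficiency, η_max = 1 − T_C/T_H = 1 − 280.93/480.93 = 0.4159.
W_max = η_max · Q_H = 0.4159 × 153 = 63.6 kJ.

W_max ≈ 63.6 kJ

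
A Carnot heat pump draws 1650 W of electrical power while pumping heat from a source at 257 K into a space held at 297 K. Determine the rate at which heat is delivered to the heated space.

For a reversible heat pump, COP_HP = T_H/(T_H − T_C) = 297.00/40.00 = 7.4250.
Q_H = COP_HP · W = 7.4250 × 1650 = 12300 W.

Q̇_H ≈ 12300 W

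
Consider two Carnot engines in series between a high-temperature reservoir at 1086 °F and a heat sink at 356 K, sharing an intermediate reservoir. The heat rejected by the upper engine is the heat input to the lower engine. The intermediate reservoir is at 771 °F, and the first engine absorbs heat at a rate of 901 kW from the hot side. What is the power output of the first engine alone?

T_H = 1086 °F → (1086 − 32) × 5/9 = 585.56 °C = 858.71 K.
T_m = 771 °F → (771 − 32) × 5/9 = 410.56 °C = 683.71 K.
First-stage efficiency η₁ = 1 − T_m/T_H = 1 − 683.71/858.71 = 0.2038.
W₁ = η₁·Q_H = 0.2038 × 901 = 183.6 kW.

Ẇ₁ ≈ 183.6 kW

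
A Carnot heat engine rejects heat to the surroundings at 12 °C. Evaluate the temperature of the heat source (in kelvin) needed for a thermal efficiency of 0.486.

T_C = 12 °C → 12 + 273.15 = 285.15 K.
From η = 1 − T_C/T_H, solving for T_H gives T_H = T_C/(1 − η) = 285.15/(1 − 0.486) = 555 K.

T_H ≈ 555 K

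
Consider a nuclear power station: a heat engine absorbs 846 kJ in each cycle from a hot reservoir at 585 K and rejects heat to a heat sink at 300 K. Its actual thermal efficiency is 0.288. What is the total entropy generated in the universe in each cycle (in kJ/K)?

W = η·Q_H = 0.288 × 846 = 243.6 kJ, so Q_C = Q_H − W = 602.4 kJ.
The hot reservoir loses entropy Q_H/T_H = 846/585.00 = 1.446 kJ/K; the cold reservoir gains Q_C/T_C = 602.4/300.00 = 2.008 kJ/K.
ΔS_univ = −Q_H/T_H + Q_C/T_C = 0.562 kJ/K (> 0, since η = 0.288 < η_Carnot = 0.487).

ΔS_univ ≈ 0.562 kJ/K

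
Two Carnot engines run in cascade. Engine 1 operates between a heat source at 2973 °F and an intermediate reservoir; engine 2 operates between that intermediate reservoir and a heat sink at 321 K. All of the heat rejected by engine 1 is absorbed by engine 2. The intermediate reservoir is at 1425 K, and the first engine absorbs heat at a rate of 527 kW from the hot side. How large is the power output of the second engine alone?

Ẇ₂ ≈ 305 kW

T_H = 2973 °F → (2973 − 32) × 5/9 = 1633.89 °C = 1907.04 K.
Heat entering the second stage: Q_m = Q_H·(T_m/T_H) = 527 × 1425.00/1907.04 = 394 kW.
Second-stage efficiency η₂ = 1 − T_C/T_m = 1 − 321.00/1425.00 = 0.7747, so W₂ = η₂·Q_m = 305 kW.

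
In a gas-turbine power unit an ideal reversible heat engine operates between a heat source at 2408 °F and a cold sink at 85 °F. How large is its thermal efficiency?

T_H = 2408 °F → (2408 − 32) × 5/9 = 1320.00 °C = 1593.15 K.
T_C = 85 °F → (85 − 32) × 5/9 = 29.44 °C = 302.59 K.
For a reversible engine, η = 1 − T_C/T_H = 1 − 302.59/1593.15 = 0.8101.

η ≈ 0.8101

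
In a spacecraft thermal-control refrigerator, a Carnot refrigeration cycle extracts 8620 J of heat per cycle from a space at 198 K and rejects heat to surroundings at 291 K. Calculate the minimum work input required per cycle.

W_in ≈ 4050 J

Carnot COP: COP_R = T_C/(T_H − T_C) = 198.00/93.00 = 2.1290.
W = Q_C/COP_R = 8620/2.1290 = 4050 J.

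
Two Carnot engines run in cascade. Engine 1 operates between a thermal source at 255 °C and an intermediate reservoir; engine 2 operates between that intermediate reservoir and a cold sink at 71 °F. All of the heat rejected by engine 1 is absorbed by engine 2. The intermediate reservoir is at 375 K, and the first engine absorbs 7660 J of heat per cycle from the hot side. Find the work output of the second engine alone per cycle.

W₂ ≈ 1160 J

T_H = 255 °C → 255 + 273.15 = 528.15 K.
T_C = 71 °F → (71 − 32) × 5/9 = 21.67 °C = 294.82 K.
Heat entering the second stage: Q_m = Q_H·(T_m/T_H) = 7660 × 375.00/528.15 = 5440 J.
Second-stage efficiency η₂ = 1 − T_C/T_m = 1 − 294.82/375.00 = 0.2138, so W₂ = η₂·Q_m = 1160 J.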